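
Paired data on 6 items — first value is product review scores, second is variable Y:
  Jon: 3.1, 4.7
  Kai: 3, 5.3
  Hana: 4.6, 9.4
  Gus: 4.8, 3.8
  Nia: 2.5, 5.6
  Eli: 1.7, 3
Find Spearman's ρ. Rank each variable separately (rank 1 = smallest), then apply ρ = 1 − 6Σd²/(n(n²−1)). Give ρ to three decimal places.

Ranks of variable 1: 4, 3, 5, 6, 2, 1
Ranks of variable 2: 3, 4, 6, 2, 5, 1
d = r₁ − r₂: 1, -1, -1, 4, -3, 0
d²: 1, 1, 1, 16, 9, 0; Σd² = 28
ρ = 1 − 6·28/(6·35) = 1 − 168/210 = 0.200

0.200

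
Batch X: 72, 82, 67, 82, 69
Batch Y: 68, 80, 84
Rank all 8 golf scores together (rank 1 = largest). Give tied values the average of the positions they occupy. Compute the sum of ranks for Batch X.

24

Sorted (descending): 84, 82, 82, 80, 72, 69, 68, 67
The 2 values of 82 occupy positions 2–3 → average rank (2+3)/2 = 2.5.
Batch X values → pooled ranks: 72→5, 82→2.5, 67→8, 82→2.5, 69→6
Rank sum = 5 + 2.5 + 8 + 2.5 + 6 = 24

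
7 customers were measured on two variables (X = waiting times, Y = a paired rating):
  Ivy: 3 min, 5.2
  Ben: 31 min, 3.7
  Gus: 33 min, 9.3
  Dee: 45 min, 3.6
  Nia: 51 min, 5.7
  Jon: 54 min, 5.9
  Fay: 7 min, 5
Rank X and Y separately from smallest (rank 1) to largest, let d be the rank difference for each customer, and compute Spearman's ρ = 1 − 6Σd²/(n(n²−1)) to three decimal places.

0.321

Ranks of variable 1: 1, 3, 4, 5, 6, 7, 2
Ranks of variable 2: 4, 2, 7, 1, 5, 6, 3
d = r₁ − r₂: -3, 1, -3, 4, 1, 1, -1
d²: 9, 1, 9, 16, 1, 1, 1; Σd² = 38
ρ = 1 − 6·38/(7·48) = 1 − 228/336 = 0.321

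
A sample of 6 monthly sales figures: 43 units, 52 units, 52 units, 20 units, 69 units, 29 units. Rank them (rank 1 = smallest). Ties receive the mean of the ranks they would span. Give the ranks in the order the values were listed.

Sorted (ascending): 20, 29, 43, 52, 52, 69
The 2 values of 52 occupy positions 4–5 → average rank (4+5)/2 = 4.5.

3, 4.5, 4.5, 1, 6, 2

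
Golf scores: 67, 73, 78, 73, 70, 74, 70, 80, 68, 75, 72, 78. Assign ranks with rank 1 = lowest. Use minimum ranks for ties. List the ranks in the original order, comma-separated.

1, 6, 10, 6, 3, 8, 3, 12, 2, 9, 5, 10

Sorted (ascending): 67, 68, 70, 70, 72, 73, 73, 74, 75, 78, 78, 80
The 2 values of 70 occupy positions 3–4 → each gets rank 3.
The 2 values of 73 occupy positions 6–7 → each gets rank 6.
The 2 values of 78 occupy positions 10–11 → each gets rank 10.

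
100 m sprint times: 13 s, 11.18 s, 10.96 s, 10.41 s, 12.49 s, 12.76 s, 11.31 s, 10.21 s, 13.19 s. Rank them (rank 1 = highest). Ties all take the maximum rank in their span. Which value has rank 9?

Sorted (descending): 13.19, 13, 12.76, 12.49, 11.31, 11.18, 10.96, 10.41, 10.21
No ties — each value takes its position as its rank.
Rank 9 → value 10.21.

10.21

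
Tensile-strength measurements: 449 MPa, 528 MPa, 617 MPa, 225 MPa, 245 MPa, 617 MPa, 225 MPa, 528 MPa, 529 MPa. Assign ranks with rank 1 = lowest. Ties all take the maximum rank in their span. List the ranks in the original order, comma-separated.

4, 6, 9, 2, 3, 9, 2, 6, 7

Sorted (ascending): 225, 225, 245, 449, 528, 528, 529, 617, 617
The 2 values of 225 occupy positions 1–2 → each gets rank 2.
The 2 values of 528 occupy positions 5–6 → each gets rank 6.
The 2 values of 617 occupy positions 8–9 → each gets rank 9.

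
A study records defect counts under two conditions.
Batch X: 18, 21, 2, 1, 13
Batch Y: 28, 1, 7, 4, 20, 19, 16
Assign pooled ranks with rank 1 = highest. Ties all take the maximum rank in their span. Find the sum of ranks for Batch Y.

43

Sorted (descending): 28, 21, 20, 19, 18, 16, 13, 7, 4, 2, 1, 1
The 2 values of 1 occupy positions 11–12 → each gets rank 12.
Batch Y values → pooled ranks: 28→1, 1→12, 7→8, 4→9, 20→3, 19→4, 16→6
Rank sum = 1 + 12 + 8 + 9 + 3 + 4 + 6 = 43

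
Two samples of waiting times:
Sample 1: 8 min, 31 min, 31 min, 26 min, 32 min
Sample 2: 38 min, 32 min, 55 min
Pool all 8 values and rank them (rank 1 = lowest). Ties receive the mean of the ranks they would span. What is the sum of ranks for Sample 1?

15.5

Sorted (ascending): 8, 26, 31, 31, 32, 32, 38, 55
The 2 values of 31 occupy positions 3–4 → average rank (3+4)/2 = 3.5.
The 2 values of 32 occupy positions 5–6 → average rank (5+6)/2 = 5.5.
Sample 1 values → pooled ranks: 8→1, 31→3.5, 31→3.5, 26→2, 32→5.5
Rank sum = 1 + 3.5 + 3.5 + 2 + 5.5 = 15.5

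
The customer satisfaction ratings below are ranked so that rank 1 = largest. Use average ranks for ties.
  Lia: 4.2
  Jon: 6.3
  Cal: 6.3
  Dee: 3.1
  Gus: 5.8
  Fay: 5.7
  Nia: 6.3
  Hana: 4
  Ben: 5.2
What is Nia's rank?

2

Sorted (descending): 6.3, 6.3, 6.3, 5.8, 5.7, 5.2, 4.2, 4, 3.1
The 3 values of 6.3 occupy positions 1–3 → average rank 2.
Nia has value 6.3 → rank 2.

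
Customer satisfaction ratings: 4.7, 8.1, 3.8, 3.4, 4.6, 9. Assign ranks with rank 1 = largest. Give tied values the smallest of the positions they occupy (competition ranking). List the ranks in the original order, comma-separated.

Sorted (descending): 9, 8.1, 4.7, 4.6, 3.8, 3.4
No ties — each value takes its position as its rank.

3, 2, 5, 6, 4, 1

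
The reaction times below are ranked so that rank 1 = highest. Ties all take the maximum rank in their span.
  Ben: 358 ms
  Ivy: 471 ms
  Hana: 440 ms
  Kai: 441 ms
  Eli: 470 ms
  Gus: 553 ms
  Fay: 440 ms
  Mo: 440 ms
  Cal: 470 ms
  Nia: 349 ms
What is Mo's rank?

Sorted (descending): 553, 471, 470, 470, 441, 440, 440, 440, 358, 349
The 2 values of 470 occupy positions 3–4 → each gets rank 4.
The 3 values of 440 occupy positions 6–8 → each gets rank 8.
Mo has value 440 ms → rank 8.

8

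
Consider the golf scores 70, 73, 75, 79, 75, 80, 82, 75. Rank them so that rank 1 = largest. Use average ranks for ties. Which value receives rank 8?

70

Sorted (descending): 82, 80, 79, 75, 75, 75, 73, 70
The 3 values of 75 occupy positions 4–6 → average rank 5.
Rank 8 → value 70.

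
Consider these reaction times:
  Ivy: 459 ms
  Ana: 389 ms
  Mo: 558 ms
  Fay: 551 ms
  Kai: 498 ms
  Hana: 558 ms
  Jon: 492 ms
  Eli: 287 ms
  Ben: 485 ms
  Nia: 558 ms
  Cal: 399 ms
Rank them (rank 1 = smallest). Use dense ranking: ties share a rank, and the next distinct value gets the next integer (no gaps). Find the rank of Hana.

Sorted (ascending): 287, 389, 399, 459, 485, 492, 498, 551, 558, 558, 558
The 3 values of 558 share dense rank 9.
Remaining distinct values take the next consecutive integers.
Hana has value 558 ms → rank 9.

9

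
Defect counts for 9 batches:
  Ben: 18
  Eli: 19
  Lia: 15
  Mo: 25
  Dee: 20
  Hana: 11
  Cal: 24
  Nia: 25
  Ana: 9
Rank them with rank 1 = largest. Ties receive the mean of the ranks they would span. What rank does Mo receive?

1.5

Sorted (descending): 25, 25, 24, 20, 19, 18, 15, 11, 9
The 2 values of 25 occupy positions 1–2 → average rank (1+2)/2 = 1.5.
Mo has value 25 → rank 1.5.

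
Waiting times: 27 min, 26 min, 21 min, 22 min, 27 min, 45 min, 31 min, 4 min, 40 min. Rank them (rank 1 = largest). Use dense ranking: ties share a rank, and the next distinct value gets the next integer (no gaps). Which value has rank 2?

Sorted (descending): 45, 40, 31, 27, 27, 26, 22, 21, 4
The 2 values of 27 share dense rank 4.
Remaining distinct values take the next consecutive integers.
Rank 2 → value 40.

40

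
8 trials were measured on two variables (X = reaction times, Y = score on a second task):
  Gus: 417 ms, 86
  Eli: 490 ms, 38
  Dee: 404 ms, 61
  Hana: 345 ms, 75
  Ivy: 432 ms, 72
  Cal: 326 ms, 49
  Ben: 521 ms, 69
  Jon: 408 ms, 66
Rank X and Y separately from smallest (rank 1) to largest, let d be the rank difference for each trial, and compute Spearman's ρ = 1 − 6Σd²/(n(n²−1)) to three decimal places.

Ranks of variable 1: 5, 7, 3, 2, 6, 1, 8, 4
Ranks of variable 2: 8, 1, 3, 7, 6, 2, 5, 4
d = r₁ − r₂: -3, 6, 0, -5, 0, -1, 3, 0
d²: 9, 36, 0, 25, 0, 1, 9, 0; Σd² = 80
ρ = 1 − 6·80/(8·63) = 1 − 480/504 = 0.048

0.048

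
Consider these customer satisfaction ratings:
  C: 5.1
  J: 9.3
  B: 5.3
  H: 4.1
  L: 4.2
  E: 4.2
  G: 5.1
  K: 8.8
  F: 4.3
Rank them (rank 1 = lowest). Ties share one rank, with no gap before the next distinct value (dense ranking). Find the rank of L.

2

Sorted (ascending): 4.1, 4.2, 4.2, 4.3, 5.1, 5.1, 5.3, 8.8, 9.3
The 2 values of 4.2 share dense rank 2.
The 2 values of 5.1 share dense rank 4.
Remaining distinct values take the next consecutive integers.
L has value 4.2 → rank 2.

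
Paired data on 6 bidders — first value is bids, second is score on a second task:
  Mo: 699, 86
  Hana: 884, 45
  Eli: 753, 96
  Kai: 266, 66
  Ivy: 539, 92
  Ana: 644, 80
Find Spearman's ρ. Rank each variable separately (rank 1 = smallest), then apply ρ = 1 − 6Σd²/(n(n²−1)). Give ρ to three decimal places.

-0.029

Ranks of variable 1: 4, 6, 5, 1, 2, 3
Ranks of variable 2: 4, 1, 6, 2, 5, 3
d = r₁ − r₂: 0, 5, -1, -1, -3, 0
d²: 0, 25, 1, 1, 9, 0; Σd² = 36
ρ = 1 − 6·36/(6·35) = 1 − 216/210 = -0.029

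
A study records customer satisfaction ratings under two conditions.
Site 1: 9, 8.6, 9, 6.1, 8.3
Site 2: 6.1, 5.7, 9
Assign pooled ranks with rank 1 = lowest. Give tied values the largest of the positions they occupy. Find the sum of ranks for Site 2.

12

Sorted (ascending): 5.7, 6.1, 6.1, 8.3, 8.6, 9, 9, 9
The 2 values of 6.1 occupy positions 2–3 → each gets rank 3.
The 3 values of 9 occupy positions 6–8 → each gets rank 8.
Site 2 values → pooled ranks: 6.1→3, 5.7→1, 9→8
Rank sum = 3 + 1 + 8 = 12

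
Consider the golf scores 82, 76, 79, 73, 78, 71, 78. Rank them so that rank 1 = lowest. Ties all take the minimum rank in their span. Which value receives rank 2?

73

Sorted (ascending): 71, 73, 76, 78, 78, 79, 82
The 2 values of 78 occupy positions 4–5 → each gets rank 4.
Rank 2 → value 73.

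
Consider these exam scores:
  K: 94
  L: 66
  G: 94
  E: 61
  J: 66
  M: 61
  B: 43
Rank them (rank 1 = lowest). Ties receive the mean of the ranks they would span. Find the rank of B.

1

Sorted (ascending): 43, 61, 61, 66, 66, 94, 94
The 2 values of 61 occupy positions 2–3 → average rank (2+3)/2 = 2.5.
The 2 values of 66 occupy positions 4–5 → average rank (4+5)/2 = 4.5.
The 2 values of 94 occupy positions 6–7 → average rank (6+7)/2 = 6.5.
B has value 43 → rank 1.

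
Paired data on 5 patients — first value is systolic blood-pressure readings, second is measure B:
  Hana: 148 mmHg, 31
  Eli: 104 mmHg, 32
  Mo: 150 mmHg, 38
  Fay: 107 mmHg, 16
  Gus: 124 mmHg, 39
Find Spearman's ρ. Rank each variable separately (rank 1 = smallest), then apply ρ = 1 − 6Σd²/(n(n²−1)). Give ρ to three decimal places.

0.300

Ranks of variable 1: 4, 1, 5, 2, 3
Ranks of variable 2: 2, 3, 4, 1, 5
d = r₁ − r₂: 2, -2, 1, 1, -2
d²: 4, 4, 1, 1, 4; Σd² = 14
ρ = 1 − 6·14/(5·24) = 1 − 84/120 = 0.300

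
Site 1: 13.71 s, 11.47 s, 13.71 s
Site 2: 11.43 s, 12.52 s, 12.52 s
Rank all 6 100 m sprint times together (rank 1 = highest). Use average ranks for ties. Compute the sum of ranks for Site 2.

13

Sorted (descending): 13.71, 13.71, 12.52, 12.52, 11.47, 11.43
The 2 values of 13.71 occupy positions 1–2 → average rank (1+2)/2 = 1.5.
The 2 values of 12.52 occupy positions 3–4 → average rank (3+4)/2 = 3.5.
Site 2 values → pooled ranks: 11.43→6, 12.52→3.5, 12.52→3.5
Rank sum = 6 + 3.5 + 3.5 = 13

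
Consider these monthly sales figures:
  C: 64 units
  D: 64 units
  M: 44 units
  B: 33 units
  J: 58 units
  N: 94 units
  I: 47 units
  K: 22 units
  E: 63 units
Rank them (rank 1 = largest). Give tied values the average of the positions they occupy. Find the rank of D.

2.5

Sorted (descending): 94, 64, 64, 63, 58, 47, 44, 33, 22
The 2 values of 64 occupy positions 2–3 → average rank (2+3)/2 = 2.5.
D has value 64 units → rank 2.5.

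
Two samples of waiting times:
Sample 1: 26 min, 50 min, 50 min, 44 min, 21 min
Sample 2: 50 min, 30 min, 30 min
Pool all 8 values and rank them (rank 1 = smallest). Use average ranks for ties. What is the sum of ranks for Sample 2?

Sorted (ascending): 21, 26, 30, 30, 44, 50, 50, 50
The 2 values of 30 occupy positions 3–4 → average rank (3+4)/2 = 3.5.
The 3 values of 50 occupy positions 6–8 → average rank 7.
Sample 2 values → pooled ranks: 50→7, 30→3.5, 30→3.5
Rank sum = 7 + 3.5 + 3.5 = 14

14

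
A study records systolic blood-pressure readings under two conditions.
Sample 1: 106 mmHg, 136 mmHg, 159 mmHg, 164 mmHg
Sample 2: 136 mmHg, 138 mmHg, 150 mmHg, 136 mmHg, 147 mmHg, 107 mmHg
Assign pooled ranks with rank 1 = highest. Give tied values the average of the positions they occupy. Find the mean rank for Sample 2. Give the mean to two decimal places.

Sorted (descending): 164, 159, 150, 147, 138, 136, 136, 136, 107, 106
The 3 values of 136 occupy positions 6–8 → average rank 7.
Sample 2 values → pooled ranks: 136→7, 138→5, 150→3, 136→7, 147→4, 107→9
Mean rank = (7 + 5 + 3 + 7 + 4 + 9) / 6 = 5.83

5.83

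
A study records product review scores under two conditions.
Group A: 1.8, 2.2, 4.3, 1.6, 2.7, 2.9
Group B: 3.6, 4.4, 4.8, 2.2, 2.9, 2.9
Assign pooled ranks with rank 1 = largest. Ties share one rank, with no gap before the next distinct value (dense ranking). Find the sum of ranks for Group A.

Sorted (descending): 4.8, 4.4, 4.3, 3.6, 2.9, 2.9, 2.9, 2.7, 2.2, 2.2, 1.8, 1.6
The 3 values of 2.9 share dense rank 5.
The 2 values of 2.2 share dense rank 7.
Remaining distinct values take the next consecutive integers.
Group A values → pooled ranks: 1.8→8, 2.2→7, 4.3→3, 1.6→9, 2.7→6, 2.9→5
Rank sum = 8 + 7 + 3 + 9 + 6 + 5 = 38

38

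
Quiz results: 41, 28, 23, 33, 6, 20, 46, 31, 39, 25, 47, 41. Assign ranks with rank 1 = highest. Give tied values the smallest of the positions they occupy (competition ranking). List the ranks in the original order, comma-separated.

Sorted (descending): 47, 46, 41, 41, 39, 33, 31, 28, 25, 23, 20, 6
The 2 values of 41 occupy positions 3–4 → each gets rank 3.

3, 8, 10, 6, 12, 11, 2, 7, 5, 9, 1, 3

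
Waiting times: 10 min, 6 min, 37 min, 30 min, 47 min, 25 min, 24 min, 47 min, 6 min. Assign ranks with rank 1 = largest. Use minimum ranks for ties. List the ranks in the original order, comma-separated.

7, 8, 3, 4, 1, 5, 6, 1, 8

Sorted (descending): 47, 47, 37, 30, 25, 24, 10, 6, 6
The 2 values of 47 occupy positions 1–2 → each gets rank 1.
The 2 values of 6 occupy positions 8–9 → each gets rank 8.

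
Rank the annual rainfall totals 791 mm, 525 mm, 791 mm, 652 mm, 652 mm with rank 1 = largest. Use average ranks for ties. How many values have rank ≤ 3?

Sorted (descending): 791, 791, 652, 652, 525
The 2 values of 791 occupy positions 1–2 → average rank (1+2)/2 = 1.5.
The 2 values of 652 occupy positions 3–4 → average rank (3+4)/2 = 3.5.
Ranks ≤ 3: {1.5, 1.5} → 2 values.

2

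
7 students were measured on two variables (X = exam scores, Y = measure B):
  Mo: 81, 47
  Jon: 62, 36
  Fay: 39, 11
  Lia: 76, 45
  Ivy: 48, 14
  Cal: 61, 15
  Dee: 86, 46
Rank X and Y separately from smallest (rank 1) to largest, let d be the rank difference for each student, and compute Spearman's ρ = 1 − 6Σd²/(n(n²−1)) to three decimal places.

0.964

Ranks of variable 1: 6, 4, 1, 5, 2, 3, 7
Ranks of variable 2: 7, 4, 1, 5, 2, 3, 6
d = r₁ − r₂: -1, 0, 0, 0, 0, 0, 1
d²: 1, 0, 0, 0, 0, 0, 1; Σd² = 2
ρ = 1 − 6·2/(7·48) = 1 − 12/336 = 0.964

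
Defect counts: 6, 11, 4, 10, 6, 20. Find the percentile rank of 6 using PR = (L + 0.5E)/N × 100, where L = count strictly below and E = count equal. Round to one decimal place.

N = 6.
Strictly below 6: 1. Equal to 6: 2.
PR = (1 + 0.5·2)/6 × 100 = 33.3

33.3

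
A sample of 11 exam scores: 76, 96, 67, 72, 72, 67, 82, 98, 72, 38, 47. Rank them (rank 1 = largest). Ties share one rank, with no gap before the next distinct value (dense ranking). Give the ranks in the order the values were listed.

4, 2, 6, 5, 5, 6, 3, 1, 5, 8, 7

Sorted (descending): 98, 96, 82, 76, 72, 72, 72, 67, 67, 47, 38
The 3 values of 72 share dense rank 5.
The 2 values of 67 share dense rank 6.
Remaining distinct values take the next consecutive integers.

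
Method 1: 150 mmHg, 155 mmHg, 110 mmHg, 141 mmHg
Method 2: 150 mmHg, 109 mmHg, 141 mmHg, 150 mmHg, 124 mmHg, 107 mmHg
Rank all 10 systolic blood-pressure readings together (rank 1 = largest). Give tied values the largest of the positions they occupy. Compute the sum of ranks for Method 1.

19

Sorted (descending): 155, 150, 150, 150, 141, 141, 124, 110, 109, 107
The 3 values of 150 occupy positions 2–4 → each gets rank 4.
The 2 values of 141 occupy positions 5–6 → each gets rank 6.
Method 1 values → pooled ranks: 150→4, 155→1, 110→8, 141→6
Rank sum = 4 + 1 + 8 + 6 = 19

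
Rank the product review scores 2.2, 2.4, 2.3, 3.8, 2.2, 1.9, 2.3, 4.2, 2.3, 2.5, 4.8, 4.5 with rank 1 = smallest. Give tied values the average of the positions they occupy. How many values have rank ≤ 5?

6

Sorted (ascending): 1.9, 2.2, 2.2, 2.3, 2.3, 2.3, 2.4, 2.5, 3.8, 4.2, 4.5, 4.8
The 2 values of 2.2 occupy positions 2–3 → average rank (2+3)/2 = 2.5.
The 3 values of 2.3 occupy positions 4–6 → average rank 5.
Ranks ≤ 5: {1, 2.5, 2.5, 5, 5, 5} → 6 values.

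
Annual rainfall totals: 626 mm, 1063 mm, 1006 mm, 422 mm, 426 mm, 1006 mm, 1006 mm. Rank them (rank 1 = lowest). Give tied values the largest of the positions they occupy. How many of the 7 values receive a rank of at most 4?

Sorted (ascending): 422, 426, 626, 1006, 1006, 1006, 1063
The 3 values of 1006 occupy positions 4–6 → each gets rank 6.
Ranks ≤ 4: {1, 2, 3} → 3 values.

3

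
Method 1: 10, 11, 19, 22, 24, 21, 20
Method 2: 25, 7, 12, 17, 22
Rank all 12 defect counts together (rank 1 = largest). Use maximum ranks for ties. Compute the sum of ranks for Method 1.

45

Sorted (descending): 25, 24, 22, 22, 21, 20, 19, 17, 12, 11, 10, 7
The 2 values of 22 occupy positions 3–4 → each gets rank 4.
Method 1 values → pooled ranks: 10→11, 11→10, 19→7, 22→4, 24→2, 21→5, 20→6
Rank sum = 11 + 10 + 7 + 4 + 2 + 5 + 6 = 45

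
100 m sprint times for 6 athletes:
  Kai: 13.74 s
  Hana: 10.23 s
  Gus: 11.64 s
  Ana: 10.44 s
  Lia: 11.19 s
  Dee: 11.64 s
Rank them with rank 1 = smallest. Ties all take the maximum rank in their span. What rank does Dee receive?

5

Sorted (ascending): 10.23, 10.44, 11.19, 11.64, 11.64, 13.74
The 2 values of 11.64 occupy positions 4–5 → each gets rank 5.
Dee has value 11.64 s → rank 5.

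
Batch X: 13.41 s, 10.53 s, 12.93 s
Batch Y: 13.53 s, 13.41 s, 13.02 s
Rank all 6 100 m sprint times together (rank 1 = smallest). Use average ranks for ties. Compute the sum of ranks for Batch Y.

13.5

Sorted (ascending): 10.53, 12.93, 13.02, 13.41, 13.41, 13.53
The 2 values of 13.41 occupy positions 4–5 → average rank (4+5)/2 = 4.5.
Batch Y values → pooled ranks: 13.53→6, 13.41→4.5, 13.02→3
Rank sum = 6 + 4.5 + 3 = 13.5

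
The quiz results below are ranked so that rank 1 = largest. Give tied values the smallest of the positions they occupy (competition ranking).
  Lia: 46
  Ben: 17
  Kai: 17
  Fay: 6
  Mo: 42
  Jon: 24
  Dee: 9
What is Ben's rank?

Sorted (descending): 46, 42, 24, 17, 17, 9, 6
The 2 values of 17 occupy positions 4–5 → each gets rank 4.
Ben has value 17 → rank 4.

4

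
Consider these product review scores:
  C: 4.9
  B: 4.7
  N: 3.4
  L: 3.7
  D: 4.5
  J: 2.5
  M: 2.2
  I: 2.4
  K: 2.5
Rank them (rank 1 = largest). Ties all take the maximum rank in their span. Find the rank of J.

7

Sorted (descending): 4.9, 4.7, 4.5, 3.7, 3.4, 2.5, 2.5, 2.4, 2.2
The 2 values of 2.5 occupy positions 6–7 → each gets rank 7.
J has value 2.5 → rank 7.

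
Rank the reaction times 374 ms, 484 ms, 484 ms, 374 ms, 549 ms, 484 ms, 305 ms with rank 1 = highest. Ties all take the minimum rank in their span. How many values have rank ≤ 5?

6

Sorted (descending): 549, 484, 484, 484, 374, 374, 305
The 3 values of 484 occupy positions 2–4 → each gets rank 2.
The 2 values of 374 occupy positions 5–6 → each gets rank 5.
Ranks ≤ 5: {1, 2, 2, 2, 5, 5} → 6 values.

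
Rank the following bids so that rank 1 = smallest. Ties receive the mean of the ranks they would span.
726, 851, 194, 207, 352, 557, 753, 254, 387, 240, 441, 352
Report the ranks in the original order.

Sorted (ascending): 194, 207, 240, 254, 352, 352, 387, 441, 557, 726, 753, 851
The 2 values of 352 occupy positions 5–6 → average rank (5+6)/2 = 5.5.

10, 12, 1, 2, 5.5, 9, 11, 4, 7, 3, 8, 5.5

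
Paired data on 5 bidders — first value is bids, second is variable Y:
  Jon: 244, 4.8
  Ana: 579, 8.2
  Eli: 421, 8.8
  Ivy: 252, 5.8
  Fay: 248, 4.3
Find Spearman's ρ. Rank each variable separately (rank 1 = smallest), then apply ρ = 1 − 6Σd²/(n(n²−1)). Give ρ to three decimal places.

0.800

Ranks of variable 1: 1, 5, 4, 3, 2
Ranks of variable 2: 2, 4, 5, 3, 1
d = r₁ − r₂: -1, 1, -1, 0, 1
d²: 1, 1, 1, 0, 1; Σd² = 4
ρ = 1 − 6·4/(5·24) = 1 − 24/120 = 0.800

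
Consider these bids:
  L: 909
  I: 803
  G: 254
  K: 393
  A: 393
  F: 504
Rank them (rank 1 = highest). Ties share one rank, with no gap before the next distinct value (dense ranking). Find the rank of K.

4

Sorted (descending): 909, 803, 504, 393, 393, 254
The 2 values of 393 share dense rank 4.
Remaining distinct values take the next consecutive integers.
K has value 393 → rank 4.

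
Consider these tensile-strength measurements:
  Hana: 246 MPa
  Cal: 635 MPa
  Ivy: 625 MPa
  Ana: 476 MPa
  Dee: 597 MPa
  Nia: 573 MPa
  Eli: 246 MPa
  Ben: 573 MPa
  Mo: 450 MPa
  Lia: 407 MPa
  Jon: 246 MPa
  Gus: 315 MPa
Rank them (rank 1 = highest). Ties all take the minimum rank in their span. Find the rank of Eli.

Sorted (descending): 635, 625, 597, 573, 573, 476, 450, 407, 315, 246, 246, 246
The 2 values of 573 occupy positions 4–5 → each gets rank 4.
The 3 values of 246 occupy positions 10–12 → each gets rank 10.
Eli has value 246 MPa → rank 10.

10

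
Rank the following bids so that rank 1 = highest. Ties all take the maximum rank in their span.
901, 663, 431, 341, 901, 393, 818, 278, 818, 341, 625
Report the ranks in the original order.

Sorted (descending): 901, 901, 818, 818, 663, 625, 431, 393, 341, 341, 278
The 2 values of 901 occupy positions 1–2 → each gets rank 2.
The 2 values of 818 occupy positions 3–4 → each gets rank 4.
The 2 values of 341 occupy positions 9–10 → each gets rank 10.

2, 5, 7, 10, 2, 8, 4, 11, 4, 10, 6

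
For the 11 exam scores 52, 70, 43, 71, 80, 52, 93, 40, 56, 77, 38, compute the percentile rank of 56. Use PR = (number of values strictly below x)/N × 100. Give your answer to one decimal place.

N = 11.
Strictly below 56: 5. Equal to 56: 1.
PR = 5/11 × 100 = 45.5

45.5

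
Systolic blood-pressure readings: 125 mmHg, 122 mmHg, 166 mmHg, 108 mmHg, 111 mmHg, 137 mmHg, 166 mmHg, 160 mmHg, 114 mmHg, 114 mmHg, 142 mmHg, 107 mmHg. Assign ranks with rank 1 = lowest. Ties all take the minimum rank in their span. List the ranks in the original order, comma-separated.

7, 6, 11, 2, 3, 8, 11, 10, 4, 4, 9, 1

Sorted (ascending): 107, 108, 111, 114, 114, 122, 125, 137, 142, 160, 166, 166
The 2 values of 114 occupy positions 4–5 → each gets rank 4.
The 2 values of 166 occupy positions 11–12 → each gets rank 11.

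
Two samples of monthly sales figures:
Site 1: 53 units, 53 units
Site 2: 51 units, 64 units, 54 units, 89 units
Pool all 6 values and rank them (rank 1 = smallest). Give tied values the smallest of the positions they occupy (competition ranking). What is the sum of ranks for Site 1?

Sorted (ascending): 51, 53, 53, 54, 64, 89
The 2 values of 53 occupy positions 2–3 → each gets rank 2.
Site 1 values → pooled ranks: 53→2, 53→2
Rank sum = 2 + 2 = 4

4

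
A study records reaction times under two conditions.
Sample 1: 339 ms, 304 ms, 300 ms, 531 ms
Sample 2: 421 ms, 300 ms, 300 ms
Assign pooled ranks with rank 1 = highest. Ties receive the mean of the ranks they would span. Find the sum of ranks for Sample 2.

Sorted (descending): 531, 421, 339, 304, 300, 300, 300
The 3 values of 300 occupy positions 5–7 → average rank 6.
Sample 2 values → pooled ranks: 421→2, 300→6, 300→6
Rank sum = 2 + 6 + 6 = 14

14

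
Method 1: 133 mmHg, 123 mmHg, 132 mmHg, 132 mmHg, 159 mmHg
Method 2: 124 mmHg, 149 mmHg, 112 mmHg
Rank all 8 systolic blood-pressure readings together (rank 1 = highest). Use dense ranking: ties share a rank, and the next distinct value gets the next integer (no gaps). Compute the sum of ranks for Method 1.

18

Sorted (descending): 159, 149, 133, 132, 132, 124, 123, 112
The 2 values of 132 share dense rank 4.
Remaining distinct values take the next consecutive integers.
Method 1 values → pooled ranks: 133→3, 123→6, 132→4, 132→4, 159→1
Rank sum = 3 + 6 + 4 + 4 + 1 = 18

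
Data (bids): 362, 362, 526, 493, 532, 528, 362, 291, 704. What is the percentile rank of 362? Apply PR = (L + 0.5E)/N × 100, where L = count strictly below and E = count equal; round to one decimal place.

N = 9.
Strictly below 362: 1. Equal to 362: 3.
PR = (1 + 0.5·3)/9 × 100 = 27.8

27.8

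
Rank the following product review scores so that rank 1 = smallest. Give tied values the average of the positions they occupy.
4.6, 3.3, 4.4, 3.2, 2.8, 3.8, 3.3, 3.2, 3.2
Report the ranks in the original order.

Sorted (ascending): 2.8, 3.2, 3.2, 3.2, 3.3, 3.3, 3.8, 4.4, 4.6
The 3 values of 3.2 occupy positions 2–4 → average rank 3.
The 2 values of 3.3 occupy positions 5–6 → average rank (5+6)/2 = 5.5.

9, 5.5, 8, 3, 1, 7, 5.5, 3, 3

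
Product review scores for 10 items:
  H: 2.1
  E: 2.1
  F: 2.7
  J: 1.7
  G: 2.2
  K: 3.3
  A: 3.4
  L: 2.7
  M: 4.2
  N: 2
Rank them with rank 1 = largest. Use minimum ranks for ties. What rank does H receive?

7

Sorted (descending): 4.2, 3.4, 3.3, 2.7, 2.7, 2.2, 2.1, 2.1, 2, 1.7
The 2 values of 2.7 occupy positions 4–5 → each gets rank 4.
The 2 values of 2.1 occupy positions 7–8 → each gets rank 7.
H has value 2.1 → rank 7.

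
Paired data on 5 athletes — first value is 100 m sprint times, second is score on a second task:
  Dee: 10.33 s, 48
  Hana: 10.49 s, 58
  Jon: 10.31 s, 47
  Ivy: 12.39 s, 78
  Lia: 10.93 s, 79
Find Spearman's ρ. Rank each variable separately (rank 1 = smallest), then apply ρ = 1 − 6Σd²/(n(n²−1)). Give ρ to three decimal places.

Ranks of variable 1: 2, 3, 1, 5, 4
Ranks of variable 2: 2, 3, 1, 4, 5
d = r₁ − r₂: 0, 0, 0, 1, -1
d²: 0, 0, 0, 1, 1; Σd² = 2
ρ = 1 − 6·2/(5·24) = 1 − 12/120 = 0.900

0.900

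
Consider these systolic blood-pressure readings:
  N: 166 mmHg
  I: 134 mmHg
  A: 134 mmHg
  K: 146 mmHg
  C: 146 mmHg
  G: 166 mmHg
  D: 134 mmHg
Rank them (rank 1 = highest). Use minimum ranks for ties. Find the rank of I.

5

Sorted (descending): 166, 166, 146, 146, 134, 134, 134
The 2 values of 166 occupy positions 1–2 → each gets rank 1.
The 2 values of 146 occupy positions 3–4 → each gets rank 3.
The 3 values of 134 occupy positions 5–7 → each gets rank 5.
I has value 134 mmHg → rank 5.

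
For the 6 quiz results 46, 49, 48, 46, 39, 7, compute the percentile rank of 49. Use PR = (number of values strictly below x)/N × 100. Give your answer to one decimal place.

83.3

N = 6.
Strictly below 49: 5. Equal to 49: 1.
PR = 5/6 × 100 = 83.3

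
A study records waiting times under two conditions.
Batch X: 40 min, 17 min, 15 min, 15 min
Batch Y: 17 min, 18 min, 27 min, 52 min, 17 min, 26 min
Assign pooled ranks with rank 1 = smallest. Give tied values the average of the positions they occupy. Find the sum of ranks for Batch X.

Sorted (ascending): 15, 15, 17, 17, 17, 18, 26, 27, 40, 52
The 2 values of 15 occupy positions 1–2 → average rank (1+2)/2 = 1.5.
The 3 values of 17 occupy positions 3–5 → average rank 4.
Batch X values → pooled ranks: 40→9, 17→4, 15→1.5, 15→1.5
Rank sum = 9 + 4 + 1.5 + 1.5 = 16

16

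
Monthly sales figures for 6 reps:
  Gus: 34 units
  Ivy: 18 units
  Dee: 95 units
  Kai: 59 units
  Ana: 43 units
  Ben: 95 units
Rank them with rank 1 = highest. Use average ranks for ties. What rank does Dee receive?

1.5

Sorted (descending): 95, 95, 59, 43, 34, 18
The 2 values of 95 occupy positions 1–2 → average rank (1+2)/2 = 1.5.
Dee has value 95 units → rank 1.5.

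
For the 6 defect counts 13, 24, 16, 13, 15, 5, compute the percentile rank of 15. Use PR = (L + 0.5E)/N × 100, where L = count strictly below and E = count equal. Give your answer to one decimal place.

58.3

N = 6.
Strictly below 15: 3. Equal to 15: 1.
PR = (3 + 0.5·1)/6 × 100 = 58.3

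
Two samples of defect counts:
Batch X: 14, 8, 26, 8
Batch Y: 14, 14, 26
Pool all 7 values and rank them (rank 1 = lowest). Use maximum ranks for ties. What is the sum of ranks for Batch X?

16

Sorted (ascending): 8, 8, 14, 14, 14, 26, 26
The 2 values of 8 occupy positions 1–2 → each gets rank 2.
The 3 values of 14 occupy positions 3–5 → each gets rank 5.
The 2 values of 26 occupy positions 6–7 → each gets rank 7.
Batch X values → pooled ranks: 14→5, 8→2, 26→7, 8→2
Rank sum = 5 + 2 + 7 + 2 = 16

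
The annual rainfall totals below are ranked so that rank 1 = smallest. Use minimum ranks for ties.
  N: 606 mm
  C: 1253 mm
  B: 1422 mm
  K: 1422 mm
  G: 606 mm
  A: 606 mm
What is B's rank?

5

Sorted (ascending): 606, 606, 606, 1253, 1422, 1422
The 3 values of 606 occupy positions 1–3 → each gets rank 1.
The 2 values of 1422 occupy positions 5–6 → each gets rank 5.
B has value 1422 mm → rank 5.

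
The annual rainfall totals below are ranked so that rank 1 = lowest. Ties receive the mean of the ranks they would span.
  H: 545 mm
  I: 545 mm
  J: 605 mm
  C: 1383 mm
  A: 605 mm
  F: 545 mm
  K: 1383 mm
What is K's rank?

6.5

Sorted (ascending): 545, 545, 545, 605, 605, 1383, 1383
The 3 values of 545 occupy positions 1–3 → average rank 2.
The 2 values of 605 occupy positions 4–5 → average rank (4+5)/2 = 4.5.
The 2 values of 1383 occupy positions 6–7 → average rank (6+7)/2 = 6.5.
K has value 1383 mm → rank 6.5.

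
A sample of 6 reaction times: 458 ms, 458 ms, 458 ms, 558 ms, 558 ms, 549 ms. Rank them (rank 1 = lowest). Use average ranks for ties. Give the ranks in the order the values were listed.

Sorted (ascending): 458, 458, 458, 549, 558, 558
The 3 values of 458 occupy positions 1–3 → average rank 2.
The 2 values of 558 occupy positions 5–6 → average rank (5+6)/2 = 5.5.

2, 2, 2, 5.5, 5.5, 4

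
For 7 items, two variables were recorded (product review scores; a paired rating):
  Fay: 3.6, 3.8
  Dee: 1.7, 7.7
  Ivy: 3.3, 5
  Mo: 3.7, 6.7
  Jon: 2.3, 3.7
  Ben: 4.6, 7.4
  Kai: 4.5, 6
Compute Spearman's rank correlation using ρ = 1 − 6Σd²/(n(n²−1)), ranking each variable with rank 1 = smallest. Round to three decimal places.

0.179

Ranks of variable 1: 4, 1, 3, 5, 2, 7, 6
Ranks of variable 2: 2, 7, 3, 5, 1, 6, 4
d = r₁ − r₂: 2, -6, 0, 0, 1, 1, 2
d²: 4, 36, 0, 0, 1, 1, 4; Σd² = 46
ρ = 1 − 6·46/(7·48) = 1 − 276/336 = 0.179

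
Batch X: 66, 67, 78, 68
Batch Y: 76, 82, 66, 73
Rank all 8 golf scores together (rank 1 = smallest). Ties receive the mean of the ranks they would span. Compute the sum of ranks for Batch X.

Sorted (ascending): 66, 66, 67, 68, 73, 76, 78, 82
The 2 values of 66 occupy positions 1–2 → average rank (1+2)/2 = 1.5.
Batch X values → pooled ranks: 66→1.5, 67→3, 78→7, 68→4
Rank sum = 1.5 + 3 + 7 + 4 = 15.5

15.5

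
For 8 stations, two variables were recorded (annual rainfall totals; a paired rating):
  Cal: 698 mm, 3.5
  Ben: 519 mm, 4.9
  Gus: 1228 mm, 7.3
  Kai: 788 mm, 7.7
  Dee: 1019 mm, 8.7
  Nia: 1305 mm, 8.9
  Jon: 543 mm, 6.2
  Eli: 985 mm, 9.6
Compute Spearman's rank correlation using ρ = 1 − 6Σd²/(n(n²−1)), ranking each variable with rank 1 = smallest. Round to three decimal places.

Ranks of variable 1: 3, 1, 7, 4, 6, 8, 2, 5
Ranks of variable 2: 1, 2, 4, 5, 6, 7, 3, 8
d = r₁ − r₂: 2, -1, 3, -1, 0, 1, -1, -3
d²: 4, 1, 9, 1, 0, 1, 1, 9; Σd² = 26
ρ = 1 − 6·26/(8·63) = 1 − 156/504 = 0.690

0.690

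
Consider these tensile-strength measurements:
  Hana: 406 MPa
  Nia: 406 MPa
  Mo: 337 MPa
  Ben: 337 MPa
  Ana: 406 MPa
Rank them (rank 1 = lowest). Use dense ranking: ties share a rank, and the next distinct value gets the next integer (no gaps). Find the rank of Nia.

2

Sorted (ascending): 337, 337, 406, 406, 406
The 2 values of 337 share dense rank 1.
The 3 values of 406 share dense rank 2.
Nia has value 406 MPa → rank 2.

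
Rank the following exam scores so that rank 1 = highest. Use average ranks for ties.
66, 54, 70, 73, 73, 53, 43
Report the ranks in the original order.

4, 5, 3, 1.5, 1.5, 6, 7

Sorted (descending): 73, 73, 70, 66, 54, 53, 43
The 2 values of 73 occupy positions 1–2 → average rank (1+2)/2 = 1.5.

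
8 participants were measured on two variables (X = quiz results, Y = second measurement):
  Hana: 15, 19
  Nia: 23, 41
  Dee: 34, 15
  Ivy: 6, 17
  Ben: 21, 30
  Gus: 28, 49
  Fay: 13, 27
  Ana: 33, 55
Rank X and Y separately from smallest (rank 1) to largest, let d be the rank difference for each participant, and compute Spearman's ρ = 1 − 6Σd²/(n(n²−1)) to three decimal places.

0.310

Ranks of variable 1: 3, 5, 8, 1, 4, 6, 2, 7
Ranks of variable 2: 3, 6, 1, 2, 5, 7, 4, 8
d = r₁ − r₂: 0, -1, 7, -1, -1, -1, -2, -1
d²: 0, 1, 49, 1, 1, 1, 4, 1; Σd² = 58
ρ = 1 − 6·58/(8·63) = 1 − 348/504 = 0.310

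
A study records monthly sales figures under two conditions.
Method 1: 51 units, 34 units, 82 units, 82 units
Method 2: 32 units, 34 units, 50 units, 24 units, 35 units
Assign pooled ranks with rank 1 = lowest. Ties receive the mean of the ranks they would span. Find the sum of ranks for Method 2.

Sorted (ascending): 24, 32, 34, 34, 35, 50, 51, 82, 82
The 2 values of 34 occupy positions 3–4 → average rank (3+4)/2 = 3.5.
The 2 values of 82 occupy positions 8–9 → average rank (8+9)/2 = 8.5.
Method 2 values → pooled ranks: 32→2, 34→3.5, 50→6, 24→1, 35→5
Rank sum = 2 + 3.5 + 6 + 1 + 5 = 17.5

17.5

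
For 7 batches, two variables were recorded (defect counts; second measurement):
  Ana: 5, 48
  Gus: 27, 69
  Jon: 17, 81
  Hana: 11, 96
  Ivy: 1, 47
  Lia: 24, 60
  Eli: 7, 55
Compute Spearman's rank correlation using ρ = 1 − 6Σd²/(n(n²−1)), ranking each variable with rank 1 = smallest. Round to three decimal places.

0.679

Ranks of variable 1: 2, 7, 5, 4, 1, 6, 3
Ranks of variable 2: 2, 5, 6, 7, 1, 4, 3
d = r₁ − r₂: 0, 2, -1, -3, 0, 2, 0
d²: 0, 4, 1, 9, 0, 4, 0; Σd² = 18
ρ = 1 − 6·18/(7·48) = 1 − 108/336 = 0.679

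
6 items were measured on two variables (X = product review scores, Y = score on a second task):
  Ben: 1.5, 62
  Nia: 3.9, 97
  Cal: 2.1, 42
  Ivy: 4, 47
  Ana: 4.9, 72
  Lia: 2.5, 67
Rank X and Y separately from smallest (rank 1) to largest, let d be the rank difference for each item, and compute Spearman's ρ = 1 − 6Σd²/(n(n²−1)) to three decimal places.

Ranks of variable 1: 1, 4, 2, 5, 6, 3
Ranks of variable 2: 3, 6, 1, 2, 5, 4
d = r₁ − r₂: -2, -2, 1, 3, 1, -1
d²: 4, 4, 1, 9, 1, 1; Σd² = 20
ρ = 1 − 6·20/(6·35) = 1 − 120/210 = 0.429

0.429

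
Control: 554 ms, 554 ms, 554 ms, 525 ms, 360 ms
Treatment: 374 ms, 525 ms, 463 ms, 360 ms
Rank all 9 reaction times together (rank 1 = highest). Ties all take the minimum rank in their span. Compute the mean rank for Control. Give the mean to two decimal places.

Sorted (descending): 554, 554, 554, 525, 525, 463, 374, 360, 360
The 3 values of 554 occupy positions 1–3 → each gets rank 1.
The 2 values of 525 occupy positions 4–5 → each gets rank 4.
The 2 values of 360 occupy positions 8–9 → each gets rank 8.
Control values → pooled ranks: 554→1, 554→1, 554→1, 525→4, 360→8
Mean rank = (1 + 1 + 1 + 4 + 8) / 5 = 3.00

3.00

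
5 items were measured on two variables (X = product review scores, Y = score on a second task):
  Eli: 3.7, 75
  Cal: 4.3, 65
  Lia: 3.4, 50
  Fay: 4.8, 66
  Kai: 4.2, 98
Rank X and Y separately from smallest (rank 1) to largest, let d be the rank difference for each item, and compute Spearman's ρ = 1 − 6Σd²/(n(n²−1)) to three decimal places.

Ranks of variable 1: 2, 4, 1, 5, 3
Ranks of variable 2: 4, 2, 1, 3, 5
d = r₁ − r₂: -2, 2, 0, 2, -2
d²: 4, 4, 0, 4, 4; Σd² = 16
ρ = 1 − 6·16/(5·24) = 1 − 96/120 = 0.200

0.200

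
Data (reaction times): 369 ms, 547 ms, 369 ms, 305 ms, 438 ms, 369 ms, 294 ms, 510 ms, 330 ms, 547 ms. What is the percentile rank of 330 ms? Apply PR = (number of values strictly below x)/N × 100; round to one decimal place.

N = 10.
Strictly below 330: 2. Equal to 330: 1.
PR = 2/10 × 100 = 20.0

20.0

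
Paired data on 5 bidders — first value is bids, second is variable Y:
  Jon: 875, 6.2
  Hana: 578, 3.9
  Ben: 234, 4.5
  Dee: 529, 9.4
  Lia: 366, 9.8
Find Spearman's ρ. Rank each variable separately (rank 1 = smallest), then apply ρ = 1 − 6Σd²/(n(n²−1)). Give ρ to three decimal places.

-0.200

Ranks of variable 1: 5, 4, 1, 3, 2
Ranks of variable 2: 3, 1, 2, 4, 5
d = r₁ − r₂: 2, 3, -1, -1, -3
d²: 4, 9, 1, 1, 9; Σd² = 24
ρ = 1 − 6·24/(5·24) = 1 − 144/120 = -0.200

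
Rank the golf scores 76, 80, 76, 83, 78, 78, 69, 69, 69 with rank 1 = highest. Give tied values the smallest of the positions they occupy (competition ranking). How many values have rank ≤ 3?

Sorted (descending): 83, 80, 78, 78, 76, 76, 69, 69, 69
The 2 values of 78 occupy positions 3–4 → each gets rank 3.
The 2 values of 76 occupy positions 5–6 → each gets rank 5.
The 3 values of 69 occupy positions 7–9 → each gets rank 7.
Ranks ≤ 3: {1, 2, 3, 3} → 4 values.

4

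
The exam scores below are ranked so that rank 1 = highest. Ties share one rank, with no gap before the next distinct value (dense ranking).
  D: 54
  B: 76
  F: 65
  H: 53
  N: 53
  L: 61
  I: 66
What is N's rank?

Sorted (descending): 76, 66, 65, 61, 54, 53, 53
The 2 values of 53 share dense rank 6.
Remaining distinct values take the next consecutive integers.
N has value 53 → rank 6.

6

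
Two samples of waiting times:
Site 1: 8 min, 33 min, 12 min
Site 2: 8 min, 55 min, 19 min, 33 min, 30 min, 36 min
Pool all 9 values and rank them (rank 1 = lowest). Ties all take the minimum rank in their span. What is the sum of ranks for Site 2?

33

Sorted (ascending): 8, 8, 12, 19, 30, 33, 33, 36, 55
The 2 values of 8 occupy positions 1–2 → each gets rank 1.
The 2 values of 33 occupy positions 6–7 → each gets rank 6.
Site 2 values → pooled ranks: 8→1, 55→9, 19→4, 33→6, 30→5, 36→8
Rank sum = 1 + 9 + 4 + 6 + 5 + 8 = 33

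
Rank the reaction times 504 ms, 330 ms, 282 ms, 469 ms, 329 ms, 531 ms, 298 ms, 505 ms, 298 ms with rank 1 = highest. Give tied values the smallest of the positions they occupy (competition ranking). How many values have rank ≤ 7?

8

Sorted (descending): 531, 505, 504, 469, 330, 329, 298, 298, 282
The 2 values of 298 occupy positions 7–8 → each gets rank 7.
Ranks ≤ 7: {1, 2, 3, 4, 5, 6, 7, 7} → 8 values.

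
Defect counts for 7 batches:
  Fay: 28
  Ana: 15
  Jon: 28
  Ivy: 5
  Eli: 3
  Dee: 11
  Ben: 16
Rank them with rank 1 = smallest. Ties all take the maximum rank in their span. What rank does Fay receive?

7

Sorted (ascending): 3, 5, 11, 15, 16, 28, 28
The 2 values of 28 occupy positions 6–7 → each gets rank 7.
Fay has value 28 → rank 7.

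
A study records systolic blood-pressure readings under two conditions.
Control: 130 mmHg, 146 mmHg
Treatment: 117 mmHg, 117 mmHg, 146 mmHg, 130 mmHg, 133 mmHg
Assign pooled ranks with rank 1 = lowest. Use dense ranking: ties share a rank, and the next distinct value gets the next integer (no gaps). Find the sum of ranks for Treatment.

11

Sorted (ascending): 117, 117, 130, 130, 133, 146, 146
The 2 values of 117 share dense rank 1.
The 2 values of 130 share dense rank 2.
The 2 values of 146 share dense rank 4.
Remaining distinct values take the next consecutive integers.
Treatment values → pooled ranks: 117→1, 117→1, 146→4, 130→2, 133→3
Rank sum = 1 + 1 + 4 + 2 + 3 = 11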